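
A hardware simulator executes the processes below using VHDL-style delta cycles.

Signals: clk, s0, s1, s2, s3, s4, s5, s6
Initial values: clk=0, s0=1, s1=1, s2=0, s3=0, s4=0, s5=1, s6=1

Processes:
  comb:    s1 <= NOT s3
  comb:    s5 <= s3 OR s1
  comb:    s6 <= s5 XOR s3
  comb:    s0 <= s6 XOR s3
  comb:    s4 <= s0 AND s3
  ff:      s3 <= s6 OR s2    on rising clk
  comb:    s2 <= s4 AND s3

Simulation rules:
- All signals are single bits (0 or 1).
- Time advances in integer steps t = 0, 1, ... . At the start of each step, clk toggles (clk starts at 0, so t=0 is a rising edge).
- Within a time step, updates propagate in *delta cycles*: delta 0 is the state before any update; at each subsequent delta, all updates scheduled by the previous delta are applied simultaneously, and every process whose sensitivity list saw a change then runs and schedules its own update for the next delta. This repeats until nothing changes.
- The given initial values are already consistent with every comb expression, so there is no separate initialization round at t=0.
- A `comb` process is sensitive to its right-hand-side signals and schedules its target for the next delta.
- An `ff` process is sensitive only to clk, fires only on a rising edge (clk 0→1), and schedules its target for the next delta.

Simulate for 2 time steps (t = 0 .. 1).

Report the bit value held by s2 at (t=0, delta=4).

t=0 Δ0: s1=1 s3=0 s2=0 s4=0 clk=0 s6=1 s5=1 s0=1
  Δ1: clk:0→1
  Δ2: s3:0→1
  Δ3: s1:1→0, s4:0→1, s6:1→0, s0:1→0
  Δ4: s2:0→1, s4:1→0, s0:0→1
  Δ5: s2:1→0, s4:0→1
  Δ6: s2:0→1
  (6Δ to stable)
t=1 Δ0: s1=0 s3=1 s2=1 s4=1 clk=1 s6=0 s5=1 s0=1
  Δ1: clk:1→0
  (1Δ to stable)

1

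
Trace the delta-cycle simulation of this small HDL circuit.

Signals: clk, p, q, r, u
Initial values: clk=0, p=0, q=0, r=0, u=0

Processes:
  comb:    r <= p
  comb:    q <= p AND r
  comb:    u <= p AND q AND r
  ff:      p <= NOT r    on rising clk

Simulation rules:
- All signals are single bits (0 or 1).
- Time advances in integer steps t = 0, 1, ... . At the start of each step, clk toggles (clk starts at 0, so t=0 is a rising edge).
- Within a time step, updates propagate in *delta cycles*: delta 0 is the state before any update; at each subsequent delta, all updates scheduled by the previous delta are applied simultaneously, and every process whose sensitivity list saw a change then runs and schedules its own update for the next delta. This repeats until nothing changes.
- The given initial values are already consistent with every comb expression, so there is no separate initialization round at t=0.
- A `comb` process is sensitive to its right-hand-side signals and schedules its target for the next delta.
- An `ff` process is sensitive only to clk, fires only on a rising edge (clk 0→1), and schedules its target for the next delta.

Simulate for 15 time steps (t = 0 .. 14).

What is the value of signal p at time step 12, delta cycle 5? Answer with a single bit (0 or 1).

1

[bits: q,u,clk,r,p]
t=0: Δ0=00000 Δ1=00100 Δ2=00101 Δ3=00111 Δ4=10111 Δ5=11111 | 5Δ
t=1: Δ0=11111 Δ1=11011 | 1Δ
t=2: Δ0=11011 Δ1=11111 Δ2=11110 Δ3=00100 | 3Δ
t=3: Δ0=00100 Δ1=00000 | 1Δ
t=4: Δ0=00000 Δ1=00100 Δ2=00101 Δ3=00111 Δ4=10111 Δ5=11111 | 5Δ
t=5: Δ0=11111 Δ1=11011 | 1Δ
t=6: Δ0=11011 Δ1=11111 Δ2=11110 Δ3=00100 | 3Δ
t=7: Δ0=00100 Δ1=00000 | 1Δ
t=8: Δ0=00000 Δ1=00100 Δ2=00101 Δ3=00111 Δ4=10111 Δ5=11111 | 5Δ
t=9: Δ0=11111 Δ1=11011 | 1Δ
t=10: Δ0=11011 Δ1=11111 Δ2=11110 Δ3=00100 | 3Δ
t=11: Δ0=00100 Δ1=00000 | 1Δ
t=12: Δ0=00000 Δ1=00100 Δ2=00101 Δ3=00111 Δ4=10111 Δ5=11111 | 5Δ
t=13: Δ0=11111 Δ1=11011 | 1Δ
t=14: Δ0=11011 Δ1=11111 Δ2=11110 Δ3=00100 | 3Δ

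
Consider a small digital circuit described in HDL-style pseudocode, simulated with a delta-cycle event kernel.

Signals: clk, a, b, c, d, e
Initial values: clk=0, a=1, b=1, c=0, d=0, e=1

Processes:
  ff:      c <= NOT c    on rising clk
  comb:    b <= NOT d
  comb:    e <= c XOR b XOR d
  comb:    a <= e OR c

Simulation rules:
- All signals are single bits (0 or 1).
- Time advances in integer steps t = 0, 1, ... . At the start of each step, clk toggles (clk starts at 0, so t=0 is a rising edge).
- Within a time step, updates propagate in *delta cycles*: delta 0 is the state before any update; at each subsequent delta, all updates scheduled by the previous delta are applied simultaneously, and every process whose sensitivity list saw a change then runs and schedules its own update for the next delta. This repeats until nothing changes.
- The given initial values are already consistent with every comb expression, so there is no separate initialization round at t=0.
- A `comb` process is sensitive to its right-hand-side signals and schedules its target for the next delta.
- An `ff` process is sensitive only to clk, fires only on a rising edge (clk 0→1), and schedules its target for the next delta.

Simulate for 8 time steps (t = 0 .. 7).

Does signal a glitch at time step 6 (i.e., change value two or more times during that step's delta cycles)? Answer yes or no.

yes

t=0 Δ0: d=0 a=1 c=0 clk=0 e=1 b=1
  Δ1: clk:0→1
  Δ2: c:0→1
  Δ3: e:1→0
  (3Δ to stable)
t=1 Δ0: d=0 a=1 c=1 clk=1 e=0 b=1
  Δ1: clk:1→0
  (1Δ to stable)
t=2 Δ0: d=0 a=1 c=1 clk=0 e=0 b=1
  Δ1: clk:0→1
  Δ2: c:1→0
  Δ3: a:1→0, e:0→1
  Δ4: a:0→1
  (4Δ to stable)
t=3 Δ0: d=0 a=1 c=0 clk=1 e=1 b=1
  Δ1: clk:1→0
  (1Δ to stable)
t=4 Δ0: d=0 a=1 c=0 clk=0 e=1 b=1
  Δ1: clk:0→1
  Δ2: c:0→1
  Δ3: e:1→0
  (3Δ to stable)
t=5 Δ0: d=0 a=1 c=1 clk=1 e=0 b=1
  Δ1: clk:1→0
  (1Δ to stable)
t=6 Δ0: d=0 a=1 c=1 clk=0 e=0 b=1
  Δ1: clk:0→1
  Δ2: c:1→0
  Δ3: a:1→0, e:0→1
  Δ4: a:0→1
  (4Δ to stable)
t=7 Δ0: d=0 a=1 c=0 clk=1 e=1 b=1
  Δ1: clk:1→0
  (1Δ to stable)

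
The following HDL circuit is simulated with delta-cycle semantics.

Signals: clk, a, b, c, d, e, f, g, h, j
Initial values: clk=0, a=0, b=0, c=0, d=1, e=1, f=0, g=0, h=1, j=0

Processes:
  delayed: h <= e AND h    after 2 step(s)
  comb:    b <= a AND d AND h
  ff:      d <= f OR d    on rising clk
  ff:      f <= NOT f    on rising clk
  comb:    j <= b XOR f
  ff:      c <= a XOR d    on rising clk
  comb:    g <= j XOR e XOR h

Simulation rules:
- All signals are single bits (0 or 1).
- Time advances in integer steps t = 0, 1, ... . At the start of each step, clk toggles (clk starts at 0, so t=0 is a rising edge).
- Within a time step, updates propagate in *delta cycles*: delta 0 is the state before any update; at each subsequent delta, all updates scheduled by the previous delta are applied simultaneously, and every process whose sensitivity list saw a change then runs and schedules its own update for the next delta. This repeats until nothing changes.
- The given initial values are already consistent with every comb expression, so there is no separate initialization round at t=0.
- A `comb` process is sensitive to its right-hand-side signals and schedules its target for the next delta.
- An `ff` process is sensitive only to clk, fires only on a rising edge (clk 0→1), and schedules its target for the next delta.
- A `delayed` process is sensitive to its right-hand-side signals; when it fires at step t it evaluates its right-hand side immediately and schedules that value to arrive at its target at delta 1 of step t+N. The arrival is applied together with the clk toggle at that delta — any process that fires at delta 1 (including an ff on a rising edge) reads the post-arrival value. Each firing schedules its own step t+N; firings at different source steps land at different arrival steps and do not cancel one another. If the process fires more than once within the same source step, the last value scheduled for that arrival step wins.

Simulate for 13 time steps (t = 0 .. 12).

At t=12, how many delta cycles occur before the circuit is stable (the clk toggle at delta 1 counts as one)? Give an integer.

4

[bits: h,b,e,g,a,f,d,c,clk,j]
t=0: Δ0=1010001000 Δ1=1010001010 Δ2=1010011110 Δ3=1010011111 Δ4=1011011111 | 4Δ
t=1: Δ0=1011011111 Δ1=1011011101 | 1Δ
t=2: Δ0=1011011101 Δ1=1011011111 Δ2=1011001111 Δ3=1011001110 Δ4=1010001110 | 4Δ
t=3: Δ0=1010001110 Δ1=1010001100 | 1Δ
t=4: Δ0=1010001100 Δ1=1010001110 Δ2=1010011110 Δ3=1010011111 Δ4=1011011111 | 4Δ
t=5: Δ0=1011011111 Δ1=1011011101 | 1Δ
t=6: Δ0=1011011101 Δ1=1011011111 Δ2=1011001111 Δ3=1011001110 Δ4=1010001110 | 4Δ
t=7: Δ0=1010001110 Δ1=1010001100 | 1Δ
t=8: Δ0=1010001100 Δ1=1010001110 Δ2=1010011110 Δ3=1010011111 Δ4=1011011111 | 4Δ
t=9: Δ0=1011011111 Δ1=1011011101 | 1Δ
t=10: Δ0=1011011101 Δ1=1011011111 Δ2=1011001111 Δ3=1011001110 Δ4=1010001110 | 4Δ
t=11: Δ0=1010001110 Δ1=1010001100 | 1Δ
t=12: Δ0=1010001100 Δ1=1010001110 Δ2=1010011110 Δ3=1010011111 Δ4=1011011111 | 4Δ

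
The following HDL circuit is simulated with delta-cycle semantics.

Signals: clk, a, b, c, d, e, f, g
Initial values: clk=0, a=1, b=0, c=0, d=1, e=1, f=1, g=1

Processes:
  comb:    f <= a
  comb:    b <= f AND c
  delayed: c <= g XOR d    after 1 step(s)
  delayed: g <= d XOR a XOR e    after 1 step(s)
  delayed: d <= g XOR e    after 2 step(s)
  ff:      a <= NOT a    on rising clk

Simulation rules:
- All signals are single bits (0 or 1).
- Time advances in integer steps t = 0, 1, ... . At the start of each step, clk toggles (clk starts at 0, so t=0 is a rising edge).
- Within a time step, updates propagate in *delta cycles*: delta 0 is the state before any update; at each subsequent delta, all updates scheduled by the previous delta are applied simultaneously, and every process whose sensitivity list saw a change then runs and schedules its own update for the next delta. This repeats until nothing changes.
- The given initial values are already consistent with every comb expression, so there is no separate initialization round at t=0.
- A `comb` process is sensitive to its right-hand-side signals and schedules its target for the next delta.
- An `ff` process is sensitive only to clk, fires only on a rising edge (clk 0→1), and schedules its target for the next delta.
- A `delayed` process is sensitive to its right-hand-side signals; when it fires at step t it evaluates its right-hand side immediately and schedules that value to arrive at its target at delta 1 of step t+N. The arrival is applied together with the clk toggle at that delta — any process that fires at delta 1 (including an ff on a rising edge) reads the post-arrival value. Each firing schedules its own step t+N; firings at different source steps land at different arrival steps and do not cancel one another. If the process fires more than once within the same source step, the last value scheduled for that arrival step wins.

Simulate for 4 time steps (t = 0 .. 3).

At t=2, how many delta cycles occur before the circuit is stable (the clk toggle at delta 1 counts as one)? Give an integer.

4

t0.Δ0 clk=0 a=1 d=1 g=1 e=1 c=0 b=0 f=1
t0.Δ1 clk=1 a=1 d=1 g=1 e=1 c=0 b=0 f=1
t0.Δ2 clk=1 a=0 d=1 g=1 e=1 c=0 b=0 f=1
t0.Δ3 clk=1 a=0 d=1 g=1 e=1 c=0 b=0 f=0
t1.Δ0 clk=1 a=0 d=1 g=1 e=1 c=0 b=0 f=0
t1.Δ1 clk=0 a=0 d=1 g=0 e=1 c=0 b=0 f=0
t2.Δ0 clk=0 a=0 d=1 g=0 e=1 c=0 b=0 f=0
t2.Δ1 clk=1 a=0 d=1 g=0 e=1 c=1 b=0 f=0
t2.Δ2 clk=1 a=1 d=1 g=0 e=1 c=1 b=0 f=0
t2.Δ3 clk=1 a=1 d=1 g=0 e=1 c=1 b=0 f=1
t2.Δ4 clk=1 a=1 d=1 g=0 e=1 c=1 b=1 f=1
t3.Δ0 clk=1 a=1 d=1 g=0 e=1 c=1 b=1 f=1
t3.Δ1 clk=0 a=1 d=1 g=1 e=1 c=1 b=1 f=1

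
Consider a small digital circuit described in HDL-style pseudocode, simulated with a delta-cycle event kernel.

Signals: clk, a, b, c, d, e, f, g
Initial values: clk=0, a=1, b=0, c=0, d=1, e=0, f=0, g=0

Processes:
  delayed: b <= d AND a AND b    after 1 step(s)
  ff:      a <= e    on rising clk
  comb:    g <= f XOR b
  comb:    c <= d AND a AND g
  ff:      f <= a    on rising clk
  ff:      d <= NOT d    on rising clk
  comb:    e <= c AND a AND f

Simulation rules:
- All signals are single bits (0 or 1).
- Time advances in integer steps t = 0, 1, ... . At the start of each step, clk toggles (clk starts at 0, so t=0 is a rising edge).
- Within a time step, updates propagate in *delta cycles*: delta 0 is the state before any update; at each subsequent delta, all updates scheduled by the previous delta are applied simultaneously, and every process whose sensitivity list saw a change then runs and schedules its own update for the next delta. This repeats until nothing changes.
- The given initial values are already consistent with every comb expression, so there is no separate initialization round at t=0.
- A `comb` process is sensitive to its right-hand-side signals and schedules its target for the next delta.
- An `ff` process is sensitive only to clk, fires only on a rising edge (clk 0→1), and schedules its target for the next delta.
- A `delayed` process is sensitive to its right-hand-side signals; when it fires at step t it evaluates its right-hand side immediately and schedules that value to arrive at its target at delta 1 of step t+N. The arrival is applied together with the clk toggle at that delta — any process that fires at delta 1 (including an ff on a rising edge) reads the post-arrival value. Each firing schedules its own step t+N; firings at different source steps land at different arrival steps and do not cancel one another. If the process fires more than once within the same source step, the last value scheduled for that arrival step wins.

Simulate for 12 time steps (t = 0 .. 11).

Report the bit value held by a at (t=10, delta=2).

t=0 Δ0: d=1 c=0 g=0 f=0 clk=0 a=1 e=0 b=0
  Δ1: clk:0→1
  Δ2: d:1→0, f:0→1, a:1→0
  Δ3: g:0→1
  (3Δ to stable)
t=1 Δ0: d=0 c=0 g=1 f=1 clk=1 a=0 e=0 b=0
  Δ1: clk:1→0
  (1Δ to stable)
t=2 Δ0: d=0 c=0 g=1 f=1 clk=0 a=0 e=0 b=0
  Δ1: clk:0→1
  Δ2: d:0→1, f:1→0
  Δ3: g:1→0
  (3Δ to stable)
t=3 Δ0: d=1 c=0 g=0 f=0 clk=1 a=0 e=0 b=0
  Δ1: clk:1→0
  (1Δ to stable)
t=4 Δ0: d=1 c=0 g=0 f=0 clk=0 a=0 e=0 b=0
  Δ1: clk:0→1
  Δ2: d:1→0
  (2Δ to stable)
t=5 Δ0: d=0 c=0 g=0 f=0 clk=1 a=0 e=0 b=0
  Δ1: clk:1→0
  (1Δ to stable)
t=6 Δ0: d=0 c=0 g=0 f=0 clk=0 a=0 e=0 b=0
  Δ1: clk:0→1
  Δ2: d:0→1
  (2Δ to stable)
t=7 Δ0: d=1 c=0 g=0 f=0 clk=1 a=0 e=0 b=0
  Δ1: clk:1→0
  (1Δ to stable)
t=8 Δ0: d=1 c=0 g=0 f=0 clk=0 a=0 e=0 b=0
  Δ1: clk:0→1
  Δ2: d:1→0
  (2Δ to stable)
t=9 Δ0: d=0 c=0 g=0 f=0 clk=1 a=0 e=0 b=0
  Δ1: clk:1→0
  (1Δ to stable)
t=10 Δ0: d=0 c=0 g=0 f=0 clk=0 a=0 e=0 b=0
  Δ1: clk:0→1
  Δ2: d:0→1
  (2Δ to stable)
t=11 Δ0: d=1 c=0 g=0 f=0 clk=1 a=0 e=0 b=0
  Δ1: clk:1→0
  (1Δ to stable)

0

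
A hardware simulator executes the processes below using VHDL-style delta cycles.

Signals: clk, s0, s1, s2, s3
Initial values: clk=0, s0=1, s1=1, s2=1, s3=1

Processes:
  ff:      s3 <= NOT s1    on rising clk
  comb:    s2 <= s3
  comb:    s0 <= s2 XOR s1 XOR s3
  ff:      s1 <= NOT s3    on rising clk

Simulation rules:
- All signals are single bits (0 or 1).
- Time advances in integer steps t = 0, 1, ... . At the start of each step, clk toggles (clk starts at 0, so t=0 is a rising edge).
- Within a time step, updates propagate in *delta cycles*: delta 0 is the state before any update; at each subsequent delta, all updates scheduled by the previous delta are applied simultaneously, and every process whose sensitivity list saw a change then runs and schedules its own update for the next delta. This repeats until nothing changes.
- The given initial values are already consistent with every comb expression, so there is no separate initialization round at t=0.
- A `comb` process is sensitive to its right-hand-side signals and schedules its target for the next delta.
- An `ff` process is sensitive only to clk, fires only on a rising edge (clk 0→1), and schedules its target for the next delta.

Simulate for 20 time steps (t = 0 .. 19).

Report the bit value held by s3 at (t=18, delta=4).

1

t=0 Δ0: s0=1 s2=1 clk=0 s3=1 s1=1
  Δ1: clk:0→1
  Δ2: s3:1→0, s1:1→0
  Δ3: s2:1→0
  Δ4: s0:1→0
  (4Δ to stable)
t=1 Δ0: s0=0 s2=0 clk=1 s3=0 s1=0
  Δ1: clk:1→0
  (1Δ to stable)
t=2 Δ0: s0=0 s2=0 clk=0 s3=0 s1=0
  Δ1: clk:0→1
  Δ2: s3:0→1, s1:0→1
  Δ3: s2:0→1
  Δ4: s0:0→1
  (4Δ to stable)
t=3 Δ0: s0=1 s2=1 clk=1 s3=1 s1=1
  Δ1: clk:1→0
  (1Δ to stable)
t=4 Δ0: s0=1 s2=1 clk=0 s3=1 s1=1
  Δ1: clk:0→1
  Δ2: s3:1→0, s1:1→0
  Δ3: s2:1→0
  Δ4: s0:1→0
  (4Δ to stable)
t=5 Δ0: s0=0 s2=0 clk=1 s3=0 s1=0
  Δ1: clk:1→0
  (1Δ to stable)
t=6 Δ0: s0=0 s2=0 clk=0 s3=0 s1=0
  Δ1: clk:0→1
  Δ2: s3:0→1, s1:0→1
  Δ3: s2:0→1
  Δ4: s0:0→1
  (4Δ to stable)
t=7 Δ0: s0=1 s2=1 clk=1 s3=1 s1=1
  Δ1: clk:1→0
  (1Δ to stable)
t=8 Δ0: s0=1 s2=1 clk=0 s3=1 s1=1
  Δ1: clk:0→1
  Δ2: s3:1→0, s1:1→0
  Δ3: s2:1→0
  Δ4: s0:1→0
  (4Δ to stable)
t=9 Δ0: s0=0 s2=0 clk=1 s3=0 s1=0
  Δ1: clk:1→0
  (1Δ to stable)
t=10 Δ0: s0=0 s2=0 clk=0 s3=0 s1=0
  Δ1: clk:0→1
  Δ2: s3:0→1, s1:0→1
  Δ3: s2:0→1
  Δ4: s0:0→1
  (4Δ to stable)
t=11 Δ0: s0=1 s2=1 clk=1 s3=1 s1=1
  Δ1: clk:1→0
  (1Δ to stable)
t=12 Δ0: s0=1 s2=1 clk=0 s3=1 s1=1
  Δ1: clk:0→1
  Δ2: s3:1→0, s1:1→0
  Δ3: s2:1→0
  Δ4: s0:1→0
  (4Δ to stable)
t=13 Δ0: s0=0 s2=0 clk=1 s3=0 s1=0
  Δ1: clk:1→0
  (1Δ to stable)
t=14 Δ0: s0=0 s2=0 clk=0 s3=0 s1=0
  Δ1: clk:0→1
  Δ2: s3:0→1, s1:0→1
  Δ3: s2:0→1
  Δ4: s0:0→1
  (4Δ to stable)
t=15 Δ0: s0=1 s2=1 clk=1 s3=1 s1=1
  Δ1: clk:1→0
  (1Δ to stable)
t=16 Δ0: s0=1 s2=1 clk=0 s3=1 s1=1
  Δ1: clk:0→1
  Δ2: s3:1→0, s1:1→0
  Δ3: s2:1→0
  Δ4: s0:1→0
  (4Δ to stable)
t=17 Δ0: s0=0 s2=0 clk=1 s3=0 s1=0
  Δ1: clk:1→0
  (1Δ to stable)
t=18 Δ0: s0=0 s2=0 clk=0 s3=0 s1=0
  Δ1: clk:0→1
  Δ2: s3:0→1, s1:0→1
  Δ3: s2:0→1
  Δ4: s0:0→1
  (4Δ to stable)
t=19 Δ0: s0=1 s2=1 clk=1 s3=1 s1=1
  Δ1: clk:1→0
  (1Δ to stable)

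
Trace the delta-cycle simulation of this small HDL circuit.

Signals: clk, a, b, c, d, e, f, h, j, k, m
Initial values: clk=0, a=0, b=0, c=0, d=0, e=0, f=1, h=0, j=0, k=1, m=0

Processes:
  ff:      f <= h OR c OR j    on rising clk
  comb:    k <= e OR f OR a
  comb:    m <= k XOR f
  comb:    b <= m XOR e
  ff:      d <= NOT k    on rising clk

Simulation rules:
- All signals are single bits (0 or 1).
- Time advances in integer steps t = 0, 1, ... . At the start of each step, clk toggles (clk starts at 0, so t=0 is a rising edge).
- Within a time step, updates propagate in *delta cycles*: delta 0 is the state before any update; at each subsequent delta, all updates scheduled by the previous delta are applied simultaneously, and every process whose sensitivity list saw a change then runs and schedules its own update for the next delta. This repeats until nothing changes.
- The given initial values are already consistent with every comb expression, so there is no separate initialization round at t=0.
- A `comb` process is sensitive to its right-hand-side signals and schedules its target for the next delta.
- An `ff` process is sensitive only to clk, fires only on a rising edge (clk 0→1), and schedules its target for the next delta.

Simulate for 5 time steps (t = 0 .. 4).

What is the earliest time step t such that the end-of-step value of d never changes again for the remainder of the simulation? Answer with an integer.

[bits: j,b,clk,h,c,e,d,f,m,k,a]
t=0: Δ0=00000001010 Δ1=00100001010 Δ2=00100000010 Δ3=00100000100 Δ4=01100000000 Δ5=00100000000 | 5Δ
t=1: Δ0=00100000000 Δ1=00000000000 | 1Δ
t=2: Δ0=00000000000 Δ1=00100000000 Δ2=00100010000 | 2Δ
t=3: Δ0=00100010000 Δ1=00000010000 | 1Δ
t=4: Δ0=00000010000 Δ1=00100010000 | 1Δ

2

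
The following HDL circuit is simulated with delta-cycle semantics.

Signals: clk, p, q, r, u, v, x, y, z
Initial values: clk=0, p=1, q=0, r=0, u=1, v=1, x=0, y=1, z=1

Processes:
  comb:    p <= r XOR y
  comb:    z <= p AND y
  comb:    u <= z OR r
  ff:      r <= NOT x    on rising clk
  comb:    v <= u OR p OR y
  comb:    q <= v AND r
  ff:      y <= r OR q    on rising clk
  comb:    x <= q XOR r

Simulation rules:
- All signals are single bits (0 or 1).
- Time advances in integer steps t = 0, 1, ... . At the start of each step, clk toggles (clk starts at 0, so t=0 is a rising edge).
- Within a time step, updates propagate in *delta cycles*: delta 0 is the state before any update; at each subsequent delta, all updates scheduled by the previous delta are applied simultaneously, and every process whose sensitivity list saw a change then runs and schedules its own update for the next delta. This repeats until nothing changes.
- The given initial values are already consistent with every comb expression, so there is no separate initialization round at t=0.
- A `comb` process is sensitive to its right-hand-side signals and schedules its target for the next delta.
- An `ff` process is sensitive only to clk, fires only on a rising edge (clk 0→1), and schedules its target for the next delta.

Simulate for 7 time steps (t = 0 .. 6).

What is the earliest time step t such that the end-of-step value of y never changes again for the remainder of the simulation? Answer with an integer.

t=0 Δ0: q=0 z=1 y=1 u=1 v=1 x=0 clk=0 p=1 r=0
  Δ1: clk:0→1
  Δ2: y:1→0, r:0→1
  Δ3: q:0→1, z:1→0, x:0→1
  Δ4: x:1→0
  (4Δ to stable)
t=1 Δ0: q=1 z=0 y=0 u=1 v=1 x=0 clk=1 p=1 r=1
  Δ1: clk:1→0
  (1Δ to stable)
t=2 Δ0: q=1 z=0 y=0 u=1 v=1 x=0 clk=0 p=1 r=1
  Δ1: clk:0→1
  Δ2: y:0→1
  Δ3: z:0→1, p:1→0
  Δ4: z:1→0
  (4Δ to stable)
t=3 Δ0: q=1 z=0 y=1 u=1 v=1 x=0 clk=1 p=0 r=1
  Δ1: clk:1→0
  (1Δ to stable)
t=4 Δ0: q=1 z=0 y=1 u=1 v=1 x=0 clk=0 p=0 r=1
  Δ1: clk:0→1
  (1Δ to stable)
t=5 Δ0: q=1 z=0 y=1 u=1 v=1 x=0 clk=1 p=0 r=1
  Δ1: clk:1→0
  (1Δ to stable)
t=6 Δ0: q=1 z=0 y=1 u=1 v=1 x=0 clk=0 p=0 r=1
  Δ1: clk:0→1
  (1Δ to stable)

2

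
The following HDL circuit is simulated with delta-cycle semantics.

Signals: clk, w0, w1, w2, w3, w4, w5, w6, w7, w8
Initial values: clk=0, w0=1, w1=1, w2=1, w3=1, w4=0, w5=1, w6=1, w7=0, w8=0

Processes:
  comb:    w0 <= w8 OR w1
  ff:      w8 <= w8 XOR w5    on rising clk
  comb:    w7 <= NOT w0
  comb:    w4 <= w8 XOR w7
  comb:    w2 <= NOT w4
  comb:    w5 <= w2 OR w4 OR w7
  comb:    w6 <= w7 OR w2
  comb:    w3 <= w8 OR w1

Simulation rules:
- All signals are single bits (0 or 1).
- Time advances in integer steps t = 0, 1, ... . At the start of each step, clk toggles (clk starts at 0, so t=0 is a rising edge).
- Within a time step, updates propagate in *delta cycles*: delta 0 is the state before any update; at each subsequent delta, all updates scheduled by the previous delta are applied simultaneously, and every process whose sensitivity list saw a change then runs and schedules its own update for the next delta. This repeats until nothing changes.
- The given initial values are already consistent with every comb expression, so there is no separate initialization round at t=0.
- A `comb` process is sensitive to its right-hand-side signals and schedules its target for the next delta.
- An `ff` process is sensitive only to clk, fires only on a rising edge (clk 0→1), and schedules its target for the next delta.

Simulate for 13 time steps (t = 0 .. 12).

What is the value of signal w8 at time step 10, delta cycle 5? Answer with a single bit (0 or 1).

0

t0.Δ0 w8=0 w3=1 w1=1 w2=1 w5=1 w7=0 clk=0 w4=0 w6=1 w0=1
t0.Δ1 w8=0 w3=1 w1=1 w2=1 w5=1 w7=0 clk=1 w4=0 w6=1 w0=1
t0.Δ2 w8=1 w3=1 w1=1 w2=1 w5=1 w7=0 clk=1 w4=0 w6=1 w0=1
t0.Δ3 w8=1 w3=1 w1=1 w2=1 w5=1 w7=0 clk=1 w4=1 w6=1 w0=1
t0.Δ4 w8=1 w3=1 w1=1 w2=0 w5=1 w7=0 clk=1 w4=1 w6=1 w0=1
t0.Δ5 w8=1 w3=1 w1=1 w2=0 w5=1 w7=0 clk=1 w4=1 w6=0 w0=1
t1.Δ0 w8=1 w3=1 w1=1 w2=0 w5=1 w7=0 clk=1 w4=1 w6=0 w0=1
t1.Δ1 w8=1 w3=1 w1=1 w2=0 w5=1 w7=0 clk=0 w4=1 w6=0 w0=1
t2.Δ0 w8=1 w3=1 w1=1 w2=0 w5=1 w7=0 clk=0 w4=1 w6=0 w0=1
t2.Δ1 w8=1 w3=1 w1=1 w2=0 w5=1 w7=0 clk=1 w4=1 w6=0 w0=1
t2.Δ2 w8=0 w3=1 w1=1 w2=0 w5=1 w7=0 clk=1 w4=1 w6=0 w0=1
t2.Δ3 w8=0 w3=1 w1=1 w2=0 w5=1 w7=0 clk=1 w4=0 w6=0 w0=1
t2.Δ4 w8=0 w3=1 w1=1 w2=1 w5=0 w7=0 clk=1 w4=0 w6=0 w0=1
t2.Δ5 w8=0 w3=1 w1=1 w2=1 w5=1 w7=0 clk=1 w4=0 w6=1 w0=1
t3.Δ0 w8=0 w3=1 w1=1 w2=1 w5=1 w7=0 clk=1 w4=0 w6=1 w0=1
t3.Δ1 w8=0 w3=1 w1=1 w2=1 w5=1 w7=0 clk=0 w4=0 w6=1 w0=1
t4.Δ0 w8=0 w3=1 w1=1 w2=1 w5=1 w7=0 clk=0 w4=0 w6=1 w0=1
t4.Δ1 w8=0 w3=1 w1=1 w2=1 w5=1 w7=0 clk=1 w4=0 w6=1 w0=1
t4.Δ2 w8=1 w3=1 w1=1 w2=1 w5=1 w7=0 clk=1 w4=0 w6=1 w0=1
t4.Δ3 w8=1 w3=1 w1=1 w2=1 w5=1 w7=0 clk=1 w4=1 w6=1 w0=1
t4.Δ4 w8=1 w3=1 w1=1 w2=0 w5=1 w7=0 clk=1 w4=1 w6=1 w0=1
t4.Δ5 w8=1 w3=1 w1=1 w2=0 w5=1 w7=0 clk=1 w4=1 w6=0 w0=1
t5.Δ0 w8=1 w3=1 w1=1 w2=0 w5=1 w7=0 clk=1 w4=1 w6=0 w0=1
t5.Δ1 w8=1 w3=1 w1=1 w2=0 w5=1 w7=0 clk=0 w4=1 w6=0 w0=1
t6.Δ0 w8=1 w3=1 w1=1 w2=0 w5=1 w7=0 clk=0 w4=1 w6=0 w0=1
t6.Δ1 w8=1 w3=1 w1=1 w2=0 w5=1 w7=0 clk=1 w4=1 w6=0 w0=1
t6.Δ2 w8=0 w3=1 w1=1 w2=0 w5=1 w7=0 clk=1 w4=1 w6=0 w0=1
t6.Δ3 w8=0 w3=1 w1=1 w2=0 w5=1 w7=0 clk=1 w4=0 w6=0 w0=1
t6.Δ4 w8=0 w3=1 w1=1 w2=1 w5=0 w7=0 clk=1 w4=0 w6=0 w0=1
t6.Δ5 w8=0 w3=1 w1=1 w2=1 w5=1 w7=0 clk=1 w4=0 w6=1 w0=1
t7.Δ0 w8=0 w3=1 w1=1 w2=1 w5=1 w7=0 clk=1 w4=0 w6=1 w0=1
t7.Δ1 w8=0 w3=1 w1=1 w2=1 w5=1 w7=0 clk=0 w4=0 w6=1 w0=1
t8.Δ0 w8=0 w3=1 w1=1 w2=1 w5=1 w7=0 clk=0 w4=0 w6=1 w0=1
t8.Δ1 w8=0 w3=1 w1=1 w2=1 w5=1 w7=0 clk=1 w4=0 w6=1 w0=1
t8.Δ2 w8=1 w3=1 w1=1 w2=1 w5=1 w7=0 clk=1 w4=0 w6=1 w0=1
t8.Δ3 w8=1 w3=1 w1=1 w2=1 w5=1 w7=0 clk=1 w4=1 w6=1 w0=1
t8.Δ4 w8=1 w3=1 w1=1 w2=0 w5=1 w7=0 clk=1 w4=1 w6=1 w0=1
t8.Δ5 w8=1 w3=1 w1=1 w2=0 w5=1 w7=0 clk=1 w4=1 w6=0 w0=1
t9.Δ0 w8=1 w3=1 w1=1 w2=0 w5=1 w7=0 clk=1 w4=1 w6=0 w0=1
t9.Δ1 w8=1 w3=1 w1=1 w2=0 w5=1 w7=0 clk=0 w4=1 w6=0 w0=1
t10.Δ0 w8=1 w3=1 w1=1 w2=0 w5=1 w7=0 clk=0 w4=1 w6=0 w0=1
t10.Δ1 w8=1 w3=1 w1=1 w2=0 w5=1 w7=0 clk=1 w4=1 w6=0 w0=1
t10.Δ2 w8=0 w3=1 w1=1 w2=0 w5=1 w7=0 clk=1 w4=1 w6=0 w0=1
t10.Δ3 w8=0 w3=1 w1=1 w2=0 w5=1 w7=0 clk=1 w4=0 w6=0 w0=1
t10.Δ4 w8=0 w3=1 w1=1 w2=1 w5=0 w7=0 clk=1 w4=0 w6=0 w0=1
t10.Δ5 w8=0 w3=1 w1=1 w2=1 w5=1 w7=0 clk=1 w4=0 w6=1 w0=1
t11.Δ0 w8=0 w3=1 w1=1 w2=1 w5=1 w7=0 clk=1 w4=0 w6=1 w0=1
t11.Δ1 w8=0 w3=1 w1=1 w2=1 w5=1 w7=0 clk=0 w4=0 w6=1 w0=1
t12.Δ0 w8=0 w3=1 w1=1 w2=1 w5=1 w7=0 clk=0 w4=0 w6=1 w0=1
t12.Δ1 w8=0 w3=1 w1=1 w2=1 w5=1 w7=0 clk=1 w4=0 w6=1 w0=1
t12.Δ2 w8=1 w3=1 w1=1 w2=1 w5=1 w7=0 clk=1 w4=0 w6=1 w0=1
t12.Δ3 w8=1 w3=1 w1=1 w2=1 w5=1 w7=0 clk=1 w4=1 w6=1 w0=1
t12.Δ4 w8=1 w3=1 w1=1 w2=0 w5=1 w7=0 clk=1 w4=1 w6=1 w0=1
t12.Δ5 w8=1 w3=1 w1=1 w2=0 w5=1 w7=0 clk=1 w4=1 w6=0 w0=1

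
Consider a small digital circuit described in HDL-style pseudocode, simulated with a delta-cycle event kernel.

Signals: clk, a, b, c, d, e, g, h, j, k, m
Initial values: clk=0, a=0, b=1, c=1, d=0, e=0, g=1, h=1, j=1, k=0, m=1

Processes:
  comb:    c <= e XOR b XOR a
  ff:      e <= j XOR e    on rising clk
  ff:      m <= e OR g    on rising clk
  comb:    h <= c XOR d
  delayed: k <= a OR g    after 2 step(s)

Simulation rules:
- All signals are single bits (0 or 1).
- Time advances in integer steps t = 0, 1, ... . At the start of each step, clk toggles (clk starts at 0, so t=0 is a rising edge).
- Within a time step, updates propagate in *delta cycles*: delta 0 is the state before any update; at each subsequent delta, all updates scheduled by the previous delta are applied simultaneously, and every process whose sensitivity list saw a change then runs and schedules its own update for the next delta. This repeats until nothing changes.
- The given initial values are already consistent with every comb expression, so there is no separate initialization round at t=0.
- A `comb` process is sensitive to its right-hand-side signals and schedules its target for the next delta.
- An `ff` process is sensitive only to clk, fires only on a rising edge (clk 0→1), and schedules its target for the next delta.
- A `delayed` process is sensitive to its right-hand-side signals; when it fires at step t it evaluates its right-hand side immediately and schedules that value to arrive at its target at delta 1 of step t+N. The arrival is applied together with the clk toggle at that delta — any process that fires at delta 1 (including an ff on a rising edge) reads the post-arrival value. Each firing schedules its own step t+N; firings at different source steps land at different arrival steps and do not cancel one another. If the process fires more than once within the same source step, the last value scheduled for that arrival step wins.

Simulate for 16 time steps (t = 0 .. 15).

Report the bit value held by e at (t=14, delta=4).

0

[bits: k,e,h,g,j,c,a,clk,d,b,m]
t=0: Δ0=00111100011 Δ1=00111101011 Δ2=01111101011 Δ3=01111001011 Δ4=01011001011 | 4Δ
t=1: Δ0=01011001011 Δ1=01011000011 | 1Δ
t=2: Δ0=01011000011 Δ1=01011001011 Δ2=00011001011 Δ3=00011101011 Δ4=00111101011 | 4Δ
t=3: Δ0=00111101011 Δ1=00111100011 | 1Δ
t=4: Δ0=00111100011 Δ1=00111101011 Δ2=01111101011 Δ3=01111001011 Δ4=01011001011 | 4Δ
t=5: Δ0=01011001011 Δ1=01011000011 | 1Δ
t=6: Δ0=01011000011 Δ1=01011001011 Δ2=00011001011 Δ3=00011101011 Δ4=00111101011 | 4Δ
t=7: Δ0=00111101011 Δ1=00111100011 | 1Δ
t=8: Δ0=00111100011 Δ1=00111101011 Δ2=01111101011 Δ3=01111001011 Δ4=01011001011 | 4Δ
t=9: Δ0=01011001011 Δ1=01011000011 | 1Δ
t=10: Δ0=01011000011 Δ1=01011001011 Δ2=00011001011 Δ3=00011101011 Δ4=00111101011 | 4Δ
t=11: Δ0=00111101011 Δ1=00111100011 | 1Δ
t=12: Δ0=00111100011 Δ1=00111101011 Δ2=01111101011 Δ3=01111001011 Δ4=01011001011 | 4Δ
t=13: Δ0=01011001011 Δ1=01011000011 | 1Δ
t=14: Δ0=01011000011 Δ1=01011001011 Δ2=00011001011 Δ3=00011101011 Δ4=00111101011 | 4Δ
t=15: Δ0=00111101011 Δ1=00111100011 | 1Δ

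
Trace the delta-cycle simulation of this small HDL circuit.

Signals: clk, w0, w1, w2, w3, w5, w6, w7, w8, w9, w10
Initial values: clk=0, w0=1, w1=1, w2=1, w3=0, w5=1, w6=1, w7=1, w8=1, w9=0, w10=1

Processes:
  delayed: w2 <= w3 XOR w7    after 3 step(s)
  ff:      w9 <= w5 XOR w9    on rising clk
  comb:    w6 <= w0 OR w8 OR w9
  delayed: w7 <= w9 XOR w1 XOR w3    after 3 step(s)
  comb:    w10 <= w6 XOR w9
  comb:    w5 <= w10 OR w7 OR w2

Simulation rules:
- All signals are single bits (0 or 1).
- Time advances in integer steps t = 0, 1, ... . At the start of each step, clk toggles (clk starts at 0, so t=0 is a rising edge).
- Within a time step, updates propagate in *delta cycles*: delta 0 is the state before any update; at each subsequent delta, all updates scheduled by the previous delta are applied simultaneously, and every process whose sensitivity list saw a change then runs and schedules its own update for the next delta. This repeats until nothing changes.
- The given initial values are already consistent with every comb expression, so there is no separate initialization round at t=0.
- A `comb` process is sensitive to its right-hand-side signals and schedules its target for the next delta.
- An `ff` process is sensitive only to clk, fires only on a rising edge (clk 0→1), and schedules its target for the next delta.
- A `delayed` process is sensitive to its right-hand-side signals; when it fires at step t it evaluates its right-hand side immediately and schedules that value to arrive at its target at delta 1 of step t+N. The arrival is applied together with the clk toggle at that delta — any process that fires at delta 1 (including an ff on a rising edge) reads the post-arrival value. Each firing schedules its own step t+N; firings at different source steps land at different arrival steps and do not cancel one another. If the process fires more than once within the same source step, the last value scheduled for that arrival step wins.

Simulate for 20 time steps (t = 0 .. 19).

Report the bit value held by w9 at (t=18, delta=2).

t=0 Δ0: w3=0 w7=1 w9=0 clk=0 w5=1 w0=1 w10=1 w8=1 w2=1 w1=1 w6=1
  Δ1: clk:0→1
  Δ2: w9:0→1
  Δ3: w10:1→0
  (3Δ to stable)
t=1 Δ0: w3=0 w7=1 w9=1 clk=1 w5=1 w0=1 w10=0 w8=1 w2=1 w1=1 w6=1
  Δ1: clk:1→0
  (1Δ to stable)
t=2 Δ0: w3=0 w7=1 w9=1 clk=0 w5=1 w0=1 w10=0 w8=1 w2=1 w1=1 w6=1
  Δ1: clk:0→1
  Δ2: w9:1→0
  Δ3: w10:0→1
  (3Δ to stable)
t=3 Δ0: w3=0 w7=1 w9=0 clk=1 w5=1 w0=1 w10=1 w8=1 w2=1 w1=1 w6=1
  Δ1: w7:1→0, clk:1→0
  (1Δ to stable)
t=4 Δ0: w3=0 w7=0 w9=0 clk=0 w5=1 w0=1 w10=1 w8=1 w2=1 w1=1 w6=1
  Δ1: clk:0→1
  Δ2: w9:0→1
  Δ3: w10:1→0
  (3Δ to stable)
t=5 Δ0: w3=0 w7=0 w9=1 clk=1 w5=1 w0=1 w10=0 w8=1 w2=1 w1=1 w6=1
  Δ1: w7:0→1, clk:1→0
  (1Δ to stable)
t=6 Δ0: w3=0 w7=1 w9=1 clk=0 w5=1 w0=1 w10=0 w8=1 w2=1 w1=1 w6=1
  Δ1: clk:0→1, w2:1→0
  Δ2: w9:1→0
  Δ3: w10:0→1
  (3Δ to stable)
t=7 Δ0: w3=0 w7=1 w9=0 clk=1 w5=1 w0=1 w10=1 w8=1 w2=0 w1=1 w6=1
  Δ1: w7:1→0, clk:1→0
  (1Δ to stable)
t=8 Δ0: w3=0 w7=0 w9=0 clk=0 w5=1 w0=1 w10=1 w8=1 w2=0 w1=1 w6=1
  Δ1: clk:0→1, w2:0→1
  Δ2: w9:0→1
  Δ3: w10:1→0
  (3Δ to stable)
t=9 Δ0: w3=0 w7=0 w9=1 clk=1 w5=1 w0=1 w10=0 w8=1 w2=1 w1=1 w6=1
  Δ1: w7:0→1, clk:1→0
  (1Δ to stable)
t=10 Δ0: w3=0 w7=1 w9=1 clk=0 w5=1 w0=1 w10=0 w8=1 w2=1 w1=1 w6=1
  Δ1: clk:0→1, w2:1→0
  Δ2: w9:1→0
  Δ3: w10:0→1
  (3Δ to stable)
t=11 Δ0: w3=0 w7=1 w9=0 clk=1 w5=1 w0=1 w10=1 w8=1 w2=0 w1=1 w6=1
  Δ1: w7:1→0, clk:1→0
  (1Δ to stable)
t=12 Δ0: w3=0 w7=0 w9=0 clk=0 w5=1 w0=1 w10=1 w8=1 w2=0 w1=1 w6=1
  Δ1: clk:0→1, w2:0→1
  Δ2: w9:0→1
  Δ3: w10:1→0
  (3Δ to stable)
t=13 Δ0: w3=0 w7=0 w9=1 clk=1 w5=1 w0=1 w10=0 w8=1 w2=1 w1=1 w6=1
  Δ1: w7:0→1, clk:1→0
  (1Δ to stable)
t=14 Δ0: w3=0 w7=1 w9=1 clk=0 w5=1 w0=1 w10=0 w8=1 w2=1 w1=1 w6=1
  Δ1: clk:0→1, w2:1→0
  Δ2: w9:1→0
  Δ3: w10:0→1
  (3Δ to stable)
t=15 Δ0: w3=0 w7=1 w9=0 clk=1 w5=1 w0=1 w10=1 w8=1 w2=0 w1=1 w6=1
  Δ1: w7:1→0, clk:1→0
  (1Δ to stable)
t=16 Δ0: w3=0 w7=0 w9=0 clk=0 w5=1 w0=1 w10=1 w8=1 w2=0 w1=1 w6=1
  Δ1: clk:0→1, w2:0→1
  Δ2: w9:0→1
  Δ3: w10:1→0
  (3Δ to stable)
t=17 Δ0: w3=0 w7=0 w9=1 clk=1 w5=1 w0=1 w10=0 w8=1 w2=1 w1=1 w6=1
  Δ1: w7:0→1, clk:1→0
  (1Δ to stable)
t=18 Δ0: w3=0 w7=1 w9=1 clk=0 w5=1 w0=1 w10=0 w8=1 w2=1 w1=1 w6=1
  Δ1: clk:0→1, w2:1→0
  Δ2: w9:1→0
  Δ3: w10:0→1
  (3Δ to stable)
t=19 Δ0: w3=0 w7=1 w9=0 clk=1 w5=1 w0=1 w10=1 w8=1 w2=0 w1=1 w6=1
  Δ1: w7:1→0, clk:1→0
  (1Δ to stable)

0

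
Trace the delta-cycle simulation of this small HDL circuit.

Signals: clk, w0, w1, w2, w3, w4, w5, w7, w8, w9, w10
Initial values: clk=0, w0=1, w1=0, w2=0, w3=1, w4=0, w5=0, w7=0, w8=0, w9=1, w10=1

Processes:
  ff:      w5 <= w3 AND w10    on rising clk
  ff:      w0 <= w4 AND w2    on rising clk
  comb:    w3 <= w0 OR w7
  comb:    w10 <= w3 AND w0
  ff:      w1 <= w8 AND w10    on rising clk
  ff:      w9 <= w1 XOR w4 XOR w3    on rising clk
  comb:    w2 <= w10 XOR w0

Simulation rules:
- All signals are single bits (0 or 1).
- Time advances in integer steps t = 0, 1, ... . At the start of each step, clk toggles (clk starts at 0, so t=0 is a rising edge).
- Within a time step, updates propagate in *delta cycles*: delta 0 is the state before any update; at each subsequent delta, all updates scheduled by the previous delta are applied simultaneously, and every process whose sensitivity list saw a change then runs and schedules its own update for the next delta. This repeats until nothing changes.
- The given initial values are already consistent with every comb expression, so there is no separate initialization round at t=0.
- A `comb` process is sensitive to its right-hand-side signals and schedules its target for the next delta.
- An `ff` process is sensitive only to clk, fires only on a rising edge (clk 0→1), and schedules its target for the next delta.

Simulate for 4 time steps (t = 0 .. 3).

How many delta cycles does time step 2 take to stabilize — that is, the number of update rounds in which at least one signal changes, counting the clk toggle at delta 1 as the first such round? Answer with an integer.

t=0 Δ0: w7=0 w8=0 w0=1 w9=1 w5=0 w3=1 w1=0 w4=0 clk=0 w10=1 w2=0
  Δ1: clk:0→1
  Δ2: w0:1→0, w5:0→1
  Δ3: w3:1→0, w10:1→0, w2:0→1
  Δ4: w2:1→0
  (4Δ to stable)
t=1 Δ0: w7=0 w8=0 w0=0 w9=1 w5=1 w3=0 w1=0 w4=0 clk=1 w10=0 w2=0
  Δ1: clk:1→0
  (1Δ to stable)
t=2 Δ0: w7=0 w8=0 w0=0 w9=1 w5=1 w3=0 w1=0 w4=0 clk=0 w10=0 w2=0
  Δ1: clk:0→1
  Δ2: w9:1→0, w5:1→0
  (2Δ to stable)
t=3 Δ0: w7=0 w8=0 w0=0 w9=0 w5=0 w3=0 w1=0 w4=0 clk=1 w10=0 w2=0
  Δ1: clk:1→0
  (1Δ to stable)

2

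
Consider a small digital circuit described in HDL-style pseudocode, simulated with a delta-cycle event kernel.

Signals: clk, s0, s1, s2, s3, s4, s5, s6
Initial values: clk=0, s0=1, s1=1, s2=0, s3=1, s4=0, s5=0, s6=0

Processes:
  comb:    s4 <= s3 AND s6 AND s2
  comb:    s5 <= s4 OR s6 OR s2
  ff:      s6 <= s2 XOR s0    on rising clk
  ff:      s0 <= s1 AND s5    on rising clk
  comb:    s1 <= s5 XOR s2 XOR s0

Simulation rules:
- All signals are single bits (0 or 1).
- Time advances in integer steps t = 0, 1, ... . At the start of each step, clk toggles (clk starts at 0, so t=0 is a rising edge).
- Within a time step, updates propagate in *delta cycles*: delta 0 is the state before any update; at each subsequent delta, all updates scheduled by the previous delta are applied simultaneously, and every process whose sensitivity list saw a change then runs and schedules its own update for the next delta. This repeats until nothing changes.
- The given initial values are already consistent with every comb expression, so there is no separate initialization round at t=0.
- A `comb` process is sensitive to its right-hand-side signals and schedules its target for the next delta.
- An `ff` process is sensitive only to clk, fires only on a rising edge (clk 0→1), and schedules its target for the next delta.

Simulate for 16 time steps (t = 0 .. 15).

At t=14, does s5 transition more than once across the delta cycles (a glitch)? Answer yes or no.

no

[bits: s5,s2,s6,s4,clk,s1,s0,s3]
t=0: Δ0=00000111 Δ1=00001111 Δ2=00101101 Δ3=10101001 Δ4=10101101 | 4Δ
t=1: Δ0=10101101 Δ1=10100101 | 1Δ
t=2: Δ0=10100101 Δ1=10101101 Δ2=10001111 Δ3=00001011 Δ4=00001111 | 4Δ
t=3: Δ0=00001111 Δ1=00000111 | 1Δ
t=4: Δ0=00000111 Δ1=00001111 Δ2=00101101 Δ3=10101001 Δ4=10101101 | 4Δ
t=5: Δ0=10101101 Δ1=10100101 | 1Δ
t=6: Δ0=10100101 Δ1=10101101 Δ2=10001111 Δ3=00001011 Δ4=00001111 | 4Δ
t=7: Δ0=00001111 Δ1=00000111 | 1Δ
t=8: Δ0=00000111 Δ1=00001111 Δ2=00101101 Δ3=10101001 Δ4=10101101 | 4Δ
t=9: Δ0=10101101 Δ1=10100101 | 1Δ
t=10: Δ0=10100101 Δ1=10101101 Δ2=10001111 Δ3=00001011 Δ4=00001111 | 4Δ
t=11: Δ0=00001111 Δ1=00000111 | 1Δ
t=12: Δ0=00000111 Δ1=00001111 Δ2=00101101 Δ3=10101001 Δ4=10101101 | 4Δ
t=13: Δ0=10101101 Δ1=10100101 | 1Δ
t=14: Δ0=10100101 Δ1=10101101 Δ2=10001111 Δ3=00001011 Δ4=00001111 | 4Δ
t=15: Δ0=00001111 Δ1=00000111 | 1Δ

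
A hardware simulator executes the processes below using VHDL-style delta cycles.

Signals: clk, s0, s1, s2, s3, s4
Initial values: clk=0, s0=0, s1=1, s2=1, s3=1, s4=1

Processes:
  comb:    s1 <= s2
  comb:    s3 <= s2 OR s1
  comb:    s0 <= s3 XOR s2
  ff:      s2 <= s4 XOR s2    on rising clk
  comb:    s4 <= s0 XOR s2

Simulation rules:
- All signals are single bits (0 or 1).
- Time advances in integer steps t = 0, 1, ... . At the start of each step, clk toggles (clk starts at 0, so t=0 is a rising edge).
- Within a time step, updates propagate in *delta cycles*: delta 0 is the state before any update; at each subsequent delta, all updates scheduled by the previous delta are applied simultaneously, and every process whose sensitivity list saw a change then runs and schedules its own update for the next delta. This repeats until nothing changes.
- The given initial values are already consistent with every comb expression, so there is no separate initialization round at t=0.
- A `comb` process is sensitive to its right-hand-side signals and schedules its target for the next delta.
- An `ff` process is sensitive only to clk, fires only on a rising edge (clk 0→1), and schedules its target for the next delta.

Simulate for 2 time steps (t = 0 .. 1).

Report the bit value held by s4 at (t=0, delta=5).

[bits: s4,s3,s1,s2,clk,s0]
t=0: Δ0=111100 Δ1=111110 Δ2=111010 Δ3=010011 Δ4=100011 Δ5=100010 Δ6=000010 | 6Δ
t=1: Δ0=000010 Δ1=000000 | 1Δ

1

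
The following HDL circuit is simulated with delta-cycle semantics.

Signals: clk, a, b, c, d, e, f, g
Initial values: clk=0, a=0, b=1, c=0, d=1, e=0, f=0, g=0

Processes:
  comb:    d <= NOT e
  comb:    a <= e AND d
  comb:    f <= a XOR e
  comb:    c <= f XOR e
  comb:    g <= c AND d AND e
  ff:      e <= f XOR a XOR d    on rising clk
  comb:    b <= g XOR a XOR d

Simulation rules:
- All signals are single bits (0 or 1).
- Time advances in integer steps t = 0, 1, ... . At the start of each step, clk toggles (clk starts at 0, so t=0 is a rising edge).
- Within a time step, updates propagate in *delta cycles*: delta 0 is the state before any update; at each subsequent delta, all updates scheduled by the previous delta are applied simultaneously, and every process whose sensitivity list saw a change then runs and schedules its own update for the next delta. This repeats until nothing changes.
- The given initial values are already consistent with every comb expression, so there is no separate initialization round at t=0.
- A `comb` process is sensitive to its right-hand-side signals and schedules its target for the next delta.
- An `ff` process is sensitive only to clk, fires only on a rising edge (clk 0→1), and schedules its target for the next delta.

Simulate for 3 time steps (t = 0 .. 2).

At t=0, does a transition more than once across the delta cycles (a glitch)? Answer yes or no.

yes

t=0 Δ0: d=1 a=0 clk=0 c=0 f=0 e=0 b=1 g=0
  Δ1: clk:0→1
  Δ2: e:0→1
  Δ3: d:1→0, a:0→1, c:0→1, f:0→1
  Δ4: a:1→0, c:1→0, f:1→0
  Δ5: c:0→1, f:0→1, b:1→0
  Δ6: c:1→0
  (6Δ to stable)
t=1 Δ0: d=0 a=0 clk=1 c=0 f=1 e=1 b=0 g=0
  Δ1: clk:1→0
  (1Δ to stable)
t=2 Δ0: d=0 a=0 clk=0 c=0 f=1 e=1 b=0 g=0
  Δ1: clk:0→1
  (1Δ to stable)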